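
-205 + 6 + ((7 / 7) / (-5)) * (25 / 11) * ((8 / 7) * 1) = -15363 / 77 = -199.52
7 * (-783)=-5481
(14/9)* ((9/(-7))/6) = -1/3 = -0.33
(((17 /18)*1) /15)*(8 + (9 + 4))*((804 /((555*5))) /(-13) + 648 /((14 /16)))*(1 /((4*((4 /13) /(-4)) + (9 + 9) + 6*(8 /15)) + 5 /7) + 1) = 1024.49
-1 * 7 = -7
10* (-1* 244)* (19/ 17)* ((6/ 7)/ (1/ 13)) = -3616080/ 119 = -30387.23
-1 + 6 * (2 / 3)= 3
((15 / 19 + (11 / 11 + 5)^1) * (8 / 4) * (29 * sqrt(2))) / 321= 2494 * sqrt(2) / 2033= 1.73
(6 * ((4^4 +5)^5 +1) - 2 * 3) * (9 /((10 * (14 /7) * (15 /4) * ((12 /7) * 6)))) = 8478139861107 /100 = 84781398611.07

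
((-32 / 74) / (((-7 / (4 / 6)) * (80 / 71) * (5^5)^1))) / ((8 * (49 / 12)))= 71 / 198296875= 0.00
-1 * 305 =-305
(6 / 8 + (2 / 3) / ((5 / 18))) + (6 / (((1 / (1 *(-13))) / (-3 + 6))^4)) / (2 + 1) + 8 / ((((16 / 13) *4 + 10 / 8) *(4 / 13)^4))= 4627029.73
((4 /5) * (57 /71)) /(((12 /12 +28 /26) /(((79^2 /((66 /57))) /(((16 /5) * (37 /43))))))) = 1259427559 /2080584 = 605.32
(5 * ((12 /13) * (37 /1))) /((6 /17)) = 6290 /13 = 483.85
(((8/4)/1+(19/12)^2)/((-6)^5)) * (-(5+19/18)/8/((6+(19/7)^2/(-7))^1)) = 24264163/273629601792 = 0.00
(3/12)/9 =1/36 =0.03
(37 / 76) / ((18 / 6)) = 37 / 228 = 0.16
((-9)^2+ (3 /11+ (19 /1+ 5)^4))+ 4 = 3650474 /11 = 331861.27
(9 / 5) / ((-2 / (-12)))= 54 / 5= 10.80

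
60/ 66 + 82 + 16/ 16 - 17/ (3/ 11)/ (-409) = 1134578/ 13497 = 84.06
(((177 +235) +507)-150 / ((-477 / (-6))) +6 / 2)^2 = 2378122756 / 2809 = 846608.31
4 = 4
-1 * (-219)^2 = -47961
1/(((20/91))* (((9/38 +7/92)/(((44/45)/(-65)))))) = -134596/615375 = -0.22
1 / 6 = 0.17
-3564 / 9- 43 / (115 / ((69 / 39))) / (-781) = -396.00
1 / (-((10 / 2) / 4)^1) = -4 / 5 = -0.80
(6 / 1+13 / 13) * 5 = 35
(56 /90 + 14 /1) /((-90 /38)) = -12502 /2025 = -6.17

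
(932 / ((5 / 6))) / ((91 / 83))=464136 / 455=1020.08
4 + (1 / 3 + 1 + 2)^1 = 22 / 3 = 7.33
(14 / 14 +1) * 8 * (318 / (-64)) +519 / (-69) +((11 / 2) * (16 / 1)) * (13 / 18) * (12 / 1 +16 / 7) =2379011 / 2898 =820.91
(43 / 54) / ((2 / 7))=301 / 108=2.79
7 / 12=0.58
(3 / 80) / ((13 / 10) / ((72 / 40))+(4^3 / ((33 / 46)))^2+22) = 121 / 25753720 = 0.00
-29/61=-0.48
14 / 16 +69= 69.88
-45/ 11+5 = 10/ 11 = 0.91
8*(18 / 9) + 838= 854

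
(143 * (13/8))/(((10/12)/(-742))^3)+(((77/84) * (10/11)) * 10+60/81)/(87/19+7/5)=-314461129225160449/1917000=-164038147743.95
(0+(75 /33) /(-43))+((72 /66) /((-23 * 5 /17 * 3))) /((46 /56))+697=871858248 /1251085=696.88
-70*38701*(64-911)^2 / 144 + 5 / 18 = -323918533265 / 24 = -13496605552.71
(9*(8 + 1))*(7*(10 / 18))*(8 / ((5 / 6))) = 3024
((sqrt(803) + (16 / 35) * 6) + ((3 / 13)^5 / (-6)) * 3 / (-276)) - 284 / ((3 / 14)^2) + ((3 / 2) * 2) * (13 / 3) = -132760900323757 / 21520142280 + sqrt(803) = -6140.81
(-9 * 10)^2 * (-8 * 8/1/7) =-518400/7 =-74057.14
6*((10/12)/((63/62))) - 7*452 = -199022/63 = -3159.08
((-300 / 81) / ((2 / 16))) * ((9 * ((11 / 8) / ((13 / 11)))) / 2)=-155.13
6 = 6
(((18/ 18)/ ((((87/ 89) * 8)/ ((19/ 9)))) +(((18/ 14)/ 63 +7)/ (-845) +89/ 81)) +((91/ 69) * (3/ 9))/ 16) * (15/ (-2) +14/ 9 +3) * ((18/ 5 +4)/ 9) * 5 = -50022759013439/ 2899136363760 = -17.25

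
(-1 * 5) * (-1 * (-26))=-130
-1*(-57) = 57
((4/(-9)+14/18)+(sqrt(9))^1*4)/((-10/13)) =-481/30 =-16.03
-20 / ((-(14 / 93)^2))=882.55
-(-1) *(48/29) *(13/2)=312/29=10.76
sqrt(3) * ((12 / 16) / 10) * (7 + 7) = 1.82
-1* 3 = -3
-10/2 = -5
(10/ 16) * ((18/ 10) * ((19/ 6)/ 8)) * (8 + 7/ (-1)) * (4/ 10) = 57/ 320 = 0.18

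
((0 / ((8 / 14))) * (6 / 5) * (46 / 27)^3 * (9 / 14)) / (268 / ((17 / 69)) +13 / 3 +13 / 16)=0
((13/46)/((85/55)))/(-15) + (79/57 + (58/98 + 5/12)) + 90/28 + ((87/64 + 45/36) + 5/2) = 3741298829/349460160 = 10.71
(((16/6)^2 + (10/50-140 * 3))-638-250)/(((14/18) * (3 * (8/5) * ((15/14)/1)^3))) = -2868019/10125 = -283.26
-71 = -71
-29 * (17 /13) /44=-493 /572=-0.86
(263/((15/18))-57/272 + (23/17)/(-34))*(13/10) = 94781791/231200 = 409.96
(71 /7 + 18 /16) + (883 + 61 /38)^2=15819782941 /20216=782537.74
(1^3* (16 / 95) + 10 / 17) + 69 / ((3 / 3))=112657 / 1615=69.76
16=16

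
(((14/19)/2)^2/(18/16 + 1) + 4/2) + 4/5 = 87878/30685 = 2.86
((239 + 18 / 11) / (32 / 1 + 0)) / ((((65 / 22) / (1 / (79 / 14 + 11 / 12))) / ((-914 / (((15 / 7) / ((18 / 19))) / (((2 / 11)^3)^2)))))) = -34141980096 / 6027603435425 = -0.01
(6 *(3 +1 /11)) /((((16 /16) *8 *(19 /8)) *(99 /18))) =408 /2299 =0.18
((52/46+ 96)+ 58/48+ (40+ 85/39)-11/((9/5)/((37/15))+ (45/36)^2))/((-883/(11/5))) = -632075807/1869240360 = -0.34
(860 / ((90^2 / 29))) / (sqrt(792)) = 1247*sqrt(22) / 53460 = 0.11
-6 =-6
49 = 49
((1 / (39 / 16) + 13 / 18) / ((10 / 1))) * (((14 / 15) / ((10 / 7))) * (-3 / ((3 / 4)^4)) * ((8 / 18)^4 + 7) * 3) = -7675984064 / 518154975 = -14.81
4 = 4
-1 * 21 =-21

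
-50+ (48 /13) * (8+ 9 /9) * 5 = 1510 /13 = 116.15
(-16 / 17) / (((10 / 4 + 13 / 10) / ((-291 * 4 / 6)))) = 15520 / 323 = 48.05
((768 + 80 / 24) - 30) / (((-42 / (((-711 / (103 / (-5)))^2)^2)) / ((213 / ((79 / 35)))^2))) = -25105204944311625000 / 112550881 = -223056494282.90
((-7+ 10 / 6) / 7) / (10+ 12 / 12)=-16 / 231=-0.07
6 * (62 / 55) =6.76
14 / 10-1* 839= -4188 / 5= -837.60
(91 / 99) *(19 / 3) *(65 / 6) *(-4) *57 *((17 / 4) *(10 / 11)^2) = -50505.54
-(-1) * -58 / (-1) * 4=232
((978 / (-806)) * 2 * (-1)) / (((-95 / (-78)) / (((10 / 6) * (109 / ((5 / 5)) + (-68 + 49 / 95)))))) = 7714464 / 55955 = 137.87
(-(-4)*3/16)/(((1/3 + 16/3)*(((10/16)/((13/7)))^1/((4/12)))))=78/595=0.13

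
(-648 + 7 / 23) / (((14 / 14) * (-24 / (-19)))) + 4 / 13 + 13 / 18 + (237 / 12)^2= -5238479 / 43056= -121.67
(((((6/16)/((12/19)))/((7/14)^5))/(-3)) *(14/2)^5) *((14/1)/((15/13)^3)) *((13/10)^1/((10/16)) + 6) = -1984052971628/253125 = -7838233.96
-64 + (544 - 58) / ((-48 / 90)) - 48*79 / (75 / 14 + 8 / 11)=-1598.48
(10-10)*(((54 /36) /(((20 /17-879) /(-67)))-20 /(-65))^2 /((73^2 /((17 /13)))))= 0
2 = 2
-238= -238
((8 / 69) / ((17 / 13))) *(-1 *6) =-208 / 391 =-0.53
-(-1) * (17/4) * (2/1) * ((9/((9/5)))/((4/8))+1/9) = 85.94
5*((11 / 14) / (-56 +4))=-55 / 728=-0.08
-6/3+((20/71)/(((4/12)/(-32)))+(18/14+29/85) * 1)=-1158162/42245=-27.42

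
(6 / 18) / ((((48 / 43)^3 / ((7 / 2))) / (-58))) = -16139921 / 331776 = -48.65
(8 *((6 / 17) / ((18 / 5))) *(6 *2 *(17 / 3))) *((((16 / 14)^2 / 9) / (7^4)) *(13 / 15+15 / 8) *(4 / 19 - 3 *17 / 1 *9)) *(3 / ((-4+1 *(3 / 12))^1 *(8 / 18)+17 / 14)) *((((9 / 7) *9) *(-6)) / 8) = -1415919744 / 6067327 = -233.37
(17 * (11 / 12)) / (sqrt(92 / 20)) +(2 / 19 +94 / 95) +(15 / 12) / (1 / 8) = 187 * sqrt(115) / 276 +1054 / 95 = 18.36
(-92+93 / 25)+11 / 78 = -88.14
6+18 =24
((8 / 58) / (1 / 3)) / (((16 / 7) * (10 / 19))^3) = 7057911 / 29696000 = 0.24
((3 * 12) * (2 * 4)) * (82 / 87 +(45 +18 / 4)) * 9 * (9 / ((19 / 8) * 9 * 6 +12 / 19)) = 864499392 / 94685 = 9130.27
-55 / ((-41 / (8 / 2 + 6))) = 550 / 41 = 13.41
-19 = -19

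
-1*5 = -5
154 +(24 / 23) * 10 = 3782 / 23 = 164.43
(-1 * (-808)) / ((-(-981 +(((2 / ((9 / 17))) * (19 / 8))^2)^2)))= -1357129728 / 9236836945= -0.15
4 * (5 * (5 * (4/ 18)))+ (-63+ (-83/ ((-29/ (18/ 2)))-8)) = -6008/ 261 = -23.02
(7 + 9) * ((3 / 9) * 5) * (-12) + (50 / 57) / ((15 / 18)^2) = -6056 / 19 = -318.74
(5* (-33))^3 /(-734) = 4492125 /734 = 6120.06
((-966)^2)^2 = 870780120336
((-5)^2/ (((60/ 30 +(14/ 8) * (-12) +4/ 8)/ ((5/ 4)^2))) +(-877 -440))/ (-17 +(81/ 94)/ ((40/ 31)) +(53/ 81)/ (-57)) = 847287785430/ 10497811421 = 80.71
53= 53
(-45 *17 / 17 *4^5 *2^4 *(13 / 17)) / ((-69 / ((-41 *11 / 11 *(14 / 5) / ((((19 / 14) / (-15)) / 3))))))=231066501120 / 7429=31103311.50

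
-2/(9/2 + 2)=-4/13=-0.31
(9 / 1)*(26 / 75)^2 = 676 / 625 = 1.08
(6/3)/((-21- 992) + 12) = -2/1001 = -0.00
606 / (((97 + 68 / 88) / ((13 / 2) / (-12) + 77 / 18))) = 298859 / 12906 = 23.16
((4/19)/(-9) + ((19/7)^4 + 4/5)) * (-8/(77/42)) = -164390864/684285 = -240.24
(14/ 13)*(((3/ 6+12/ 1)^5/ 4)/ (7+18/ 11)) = 150390625/ 15808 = 9513.58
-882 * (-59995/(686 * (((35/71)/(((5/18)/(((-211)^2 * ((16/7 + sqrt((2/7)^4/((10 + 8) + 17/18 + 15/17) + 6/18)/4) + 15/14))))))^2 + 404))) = 195366355612548160688089762216167180/177203606412074502878758006245478119050041 -32565351146741872929408753360 * sqrt(265398882555)/177203606412074502878758006245478119050041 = 0.00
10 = 10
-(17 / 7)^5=-1419857 / 16807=-84.48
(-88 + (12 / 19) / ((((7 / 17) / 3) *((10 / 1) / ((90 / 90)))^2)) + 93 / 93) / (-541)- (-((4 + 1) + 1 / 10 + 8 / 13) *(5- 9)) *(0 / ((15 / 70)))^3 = 0.16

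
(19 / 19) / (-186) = -1 / 186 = -0.01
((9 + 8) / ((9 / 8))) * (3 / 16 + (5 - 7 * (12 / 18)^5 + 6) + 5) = 1009001 / 4374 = 230.68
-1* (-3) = 3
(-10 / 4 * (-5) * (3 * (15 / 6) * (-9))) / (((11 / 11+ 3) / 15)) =-50625 / 16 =-3164.06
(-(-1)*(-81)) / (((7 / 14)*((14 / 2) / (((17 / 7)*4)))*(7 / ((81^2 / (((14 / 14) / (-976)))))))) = 70541352576 / 343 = 205659920.05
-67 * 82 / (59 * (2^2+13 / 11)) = -60434 / 3363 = -17.97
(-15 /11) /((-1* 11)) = 15 /121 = 0.12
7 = 7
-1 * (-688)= 688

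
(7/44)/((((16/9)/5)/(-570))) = -255.04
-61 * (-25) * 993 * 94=142346550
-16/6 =-8/3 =-2.67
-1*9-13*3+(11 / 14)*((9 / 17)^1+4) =-1511 / 34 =-44.44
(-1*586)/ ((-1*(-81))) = -586/ 81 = -7.23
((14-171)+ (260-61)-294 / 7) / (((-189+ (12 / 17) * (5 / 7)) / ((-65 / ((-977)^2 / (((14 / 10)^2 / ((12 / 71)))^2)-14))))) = 0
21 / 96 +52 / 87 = 2273 / 2784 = 0.82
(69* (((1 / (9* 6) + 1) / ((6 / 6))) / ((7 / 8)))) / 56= 1265 / 882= 1.43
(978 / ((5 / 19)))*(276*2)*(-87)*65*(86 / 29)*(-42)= 1444920265152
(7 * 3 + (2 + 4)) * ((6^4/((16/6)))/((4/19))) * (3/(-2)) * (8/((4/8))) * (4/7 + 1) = -16454988/7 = -2350712.57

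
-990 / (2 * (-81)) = 55 / 9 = 6.11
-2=-2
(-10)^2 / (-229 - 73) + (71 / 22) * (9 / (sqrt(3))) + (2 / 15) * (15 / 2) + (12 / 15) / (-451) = 227151 / 340505 + 213 * sqrt(3) / 22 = 17.44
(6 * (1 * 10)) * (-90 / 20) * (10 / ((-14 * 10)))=135 / 7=19.29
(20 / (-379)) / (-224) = 5 / 21224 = 0.00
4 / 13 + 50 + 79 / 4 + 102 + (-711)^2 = 26296039 / 52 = 505693.06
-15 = -15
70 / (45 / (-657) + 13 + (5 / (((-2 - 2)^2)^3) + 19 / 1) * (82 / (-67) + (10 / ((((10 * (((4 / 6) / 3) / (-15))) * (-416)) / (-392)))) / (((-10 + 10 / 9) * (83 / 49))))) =5533743448064 / 5529427539127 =1.00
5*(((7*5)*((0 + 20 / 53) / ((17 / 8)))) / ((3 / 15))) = 140000 / 901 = 155.38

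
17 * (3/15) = 17/5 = 3.40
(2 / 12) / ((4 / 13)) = 13 / 24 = 0.54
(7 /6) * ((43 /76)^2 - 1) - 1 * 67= -783147 /11552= -67.79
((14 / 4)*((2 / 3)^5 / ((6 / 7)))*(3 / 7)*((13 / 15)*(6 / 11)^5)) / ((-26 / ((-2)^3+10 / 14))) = 2176 / 805255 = 0.00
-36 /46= -0.78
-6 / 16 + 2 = 13 / 8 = 1.62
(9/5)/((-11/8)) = -72/55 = -1.31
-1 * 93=-93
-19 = -19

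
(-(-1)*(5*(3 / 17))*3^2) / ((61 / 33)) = 4455 / 1037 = 4.30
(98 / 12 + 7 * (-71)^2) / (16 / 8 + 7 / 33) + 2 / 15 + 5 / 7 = 244608499 / 15330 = 15956.20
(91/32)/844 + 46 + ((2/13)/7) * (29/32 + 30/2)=113922961/2457728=46.35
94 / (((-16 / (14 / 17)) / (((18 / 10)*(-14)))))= 20727 / 170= 121.92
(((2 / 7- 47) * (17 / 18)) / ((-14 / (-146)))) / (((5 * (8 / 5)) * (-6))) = 135269 / 14112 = 9.59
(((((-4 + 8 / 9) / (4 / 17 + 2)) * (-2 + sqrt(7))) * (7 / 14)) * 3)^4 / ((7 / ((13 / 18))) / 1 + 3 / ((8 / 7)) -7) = 694191139096 / 833924079 -262183777856 * sqrt(7) / 833924079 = 0.62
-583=-583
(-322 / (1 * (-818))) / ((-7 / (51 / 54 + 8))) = -3703 / 7362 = -0.50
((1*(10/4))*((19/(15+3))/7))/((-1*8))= -95/2016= -0.05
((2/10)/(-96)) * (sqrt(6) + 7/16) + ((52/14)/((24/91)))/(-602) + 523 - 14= 392196311/770560 - sqrt(6)/480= 508.97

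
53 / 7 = 7.57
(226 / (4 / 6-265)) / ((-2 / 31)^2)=-325779 / 1586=-205.41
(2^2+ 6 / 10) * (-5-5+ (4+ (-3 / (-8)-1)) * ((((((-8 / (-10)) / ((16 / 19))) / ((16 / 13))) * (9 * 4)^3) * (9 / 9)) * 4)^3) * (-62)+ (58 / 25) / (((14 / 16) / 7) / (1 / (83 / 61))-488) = -14761720465157625504579068 / 5130625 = -2877177822420782166.81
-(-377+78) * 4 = 1196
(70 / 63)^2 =100 / 81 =1.23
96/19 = 5.05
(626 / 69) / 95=626 / 6555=0.10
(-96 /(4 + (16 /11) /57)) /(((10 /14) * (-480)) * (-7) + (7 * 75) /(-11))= -18392 /1814125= -0.01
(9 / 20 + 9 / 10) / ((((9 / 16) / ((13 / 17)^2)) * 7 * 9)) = 0.02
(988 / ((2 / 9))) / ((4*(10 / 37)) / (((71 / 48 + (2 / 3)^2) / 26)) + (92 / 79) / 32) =28798378128 / 94884047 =303.51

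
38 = 38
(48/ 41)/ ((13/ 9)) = 432/ 533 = 0.81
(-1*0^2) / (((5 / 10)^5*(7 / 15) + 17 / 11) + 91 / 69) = 0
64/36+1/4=73/36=2.03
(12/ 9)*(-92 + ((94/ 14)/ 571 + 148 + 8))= 341140/ 3997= 85.35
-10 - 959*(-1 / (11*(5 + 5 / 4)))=1086 / 275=3.95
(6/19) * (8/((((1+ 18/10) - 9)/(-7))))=1680/589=2.85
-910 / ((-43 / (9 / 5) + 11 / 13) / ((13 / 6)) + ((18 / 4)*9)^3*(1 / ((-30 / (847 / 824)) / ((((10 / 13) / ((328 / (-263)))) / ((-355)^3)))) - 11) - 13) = 0.00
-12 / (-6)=2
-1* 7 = -7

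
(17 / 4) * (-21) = -357 / 4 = -89.25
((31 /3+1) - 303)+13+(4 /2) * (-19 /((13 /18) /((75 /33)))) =-170848 /429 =-398.25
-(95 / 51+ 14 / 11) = -1759 / 561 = -3.14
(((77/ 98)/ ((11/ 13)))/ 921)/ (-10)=-13/ 128940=-0.00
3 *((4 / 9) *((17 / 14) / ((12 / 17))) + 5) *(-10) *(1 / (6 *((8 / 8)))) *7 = -10895 / 54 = -201.76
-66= -66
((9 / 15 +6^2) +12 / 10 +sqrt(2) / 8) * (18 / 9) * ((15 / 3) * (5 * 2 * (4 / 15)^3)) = 32 * sqrt(2) / 135 +1792 / 25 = 72.02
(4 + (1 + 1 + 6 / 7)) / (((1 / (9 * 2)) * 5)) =864 / 35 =24.69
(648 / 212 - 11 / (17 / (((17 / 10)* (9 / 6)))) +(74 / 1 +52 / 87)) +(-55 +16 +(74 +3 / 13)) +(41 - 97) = 66219121 / 1198860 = 55.24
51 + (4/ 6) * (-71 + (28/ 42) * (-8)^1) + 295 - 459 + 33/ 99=-163.56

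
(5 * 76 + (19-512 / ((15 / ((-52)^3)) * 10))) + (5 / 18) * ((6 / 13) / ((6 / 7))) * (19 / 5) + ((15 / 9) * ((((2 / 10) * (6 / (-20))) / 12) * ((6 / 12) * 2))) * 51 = 11239982131 / 23400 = 480341.12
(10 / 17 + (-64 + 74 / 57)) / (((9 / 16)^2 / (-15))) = 77040640 / 26163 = 2944.64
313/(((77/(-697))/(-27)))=5890347/77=76498.01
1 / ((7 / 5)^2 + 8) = 25 / 249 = 0.10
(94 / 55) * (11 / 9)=94 / 45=2.09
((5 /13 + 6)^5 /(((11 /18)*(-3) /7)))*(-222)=36727614955332 /4084223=8992558.67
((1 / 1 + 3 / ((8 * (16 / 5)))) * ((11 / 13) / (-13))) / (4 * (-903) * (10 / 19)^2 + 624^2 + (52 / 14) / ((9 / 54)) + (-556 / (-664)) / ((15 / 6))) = -126893305 / 677772150803072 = -0.00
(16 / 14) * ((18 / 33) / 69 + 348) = 100624 / 253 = 397.72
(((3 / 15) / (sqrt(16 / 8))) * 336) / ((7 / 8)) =192 * sqrt(2) / 5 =54.31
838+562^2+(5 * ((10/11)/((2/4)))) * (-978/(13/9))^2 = 8336232238/1859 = 4484256.18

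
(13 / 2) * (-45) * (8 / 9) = -260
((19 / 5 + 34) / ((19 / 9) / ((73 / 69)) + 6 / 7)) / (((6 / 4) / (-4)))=-772632 / 21865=-35.34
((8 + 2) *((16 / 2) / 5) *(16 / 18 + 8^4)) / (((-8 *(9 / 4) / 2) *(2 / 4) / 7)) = -8259328 / 81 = -101967.01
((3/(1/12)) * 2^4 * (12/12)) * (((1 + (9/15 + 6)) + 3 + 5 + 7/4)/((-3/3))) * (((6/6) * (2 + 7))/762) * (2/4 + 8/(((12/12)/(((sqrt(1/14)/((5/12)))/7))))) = -3597696 * sqrt(14)/155575 -37476/635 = -145.54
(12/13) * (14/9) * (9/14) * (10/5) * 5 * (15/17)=1800/221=8.14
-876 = -876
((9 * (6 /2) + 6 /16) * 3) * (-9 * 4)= -5913 /2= -2956.50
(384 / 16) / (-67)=-24 / 67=-0.36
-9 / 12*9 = -27 / 4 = -6.75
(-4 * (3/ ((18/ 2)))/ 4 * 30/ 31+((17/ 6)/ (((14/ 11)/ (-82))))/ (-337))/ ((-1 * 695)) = -96137/ 304947930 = -0.00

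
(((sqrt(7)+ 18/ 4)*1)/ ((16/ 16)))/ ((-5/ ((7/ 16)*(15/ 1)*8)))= -189/ 4 - 21*sqrt(7)/ 2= -75.03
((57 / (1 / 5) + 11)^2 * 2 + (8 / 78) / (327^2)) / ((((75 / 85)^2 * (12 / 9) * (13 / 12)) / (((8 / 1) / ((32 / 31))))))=1636715048175391 / 1355325075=1207618.07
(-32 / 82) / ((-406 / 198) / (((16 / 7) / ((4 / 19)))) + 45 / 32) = -963072 / 3004357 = -0.32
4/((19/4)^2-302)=-64/4471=-0.01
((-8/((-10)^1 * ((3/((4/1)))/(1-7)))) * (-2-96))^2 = 9834496/25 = 393379.84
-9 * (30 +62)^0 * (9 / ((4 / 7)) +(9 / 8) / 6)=-2295 / 16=-143.44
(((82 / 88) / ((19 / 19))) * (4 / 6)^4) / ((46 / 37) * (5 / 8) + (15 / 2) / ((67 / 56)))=1626224 / 62249715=0.03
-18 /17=-1.06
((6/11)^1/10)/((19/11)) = 3/95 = 0.03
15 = 15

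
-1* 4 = -4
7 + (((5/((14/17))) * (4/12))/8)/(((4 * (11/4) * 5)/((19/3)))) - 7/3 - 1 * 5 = -3373/11088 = -0.30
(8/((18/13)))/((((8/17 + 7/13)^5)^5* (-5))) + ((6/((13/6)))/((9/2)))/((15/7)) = -18957647122117040525650174282590701864276042318382050075288252/29838531274241236223640256968566678123832693793002054403541655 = -0.64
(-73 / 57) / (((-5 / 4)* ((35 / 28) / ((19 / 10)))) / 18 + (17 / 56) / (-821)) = 20137488 / 724189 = 27.81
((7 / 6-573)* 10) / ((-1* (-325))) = -3431 / 195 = -17.59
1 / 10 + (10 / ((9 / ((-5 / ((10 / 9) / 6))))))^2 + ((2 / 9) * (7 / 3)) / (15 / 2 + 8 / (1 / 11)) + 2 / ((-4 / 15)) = 23015831 / 25785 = 892.61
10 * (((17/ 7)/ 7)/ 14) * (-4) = -340/ 343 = -0.99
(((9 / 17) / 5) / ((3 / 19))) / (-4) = -57 / 340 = -0.17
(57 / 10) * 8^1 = 228 / 5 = 45.60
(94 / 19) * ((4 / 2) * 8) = 1504 / 19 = 79.16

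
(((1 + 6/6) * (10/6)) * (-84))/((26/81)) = -11340/13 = -872.31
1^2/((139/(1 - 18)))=-17/139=-0.12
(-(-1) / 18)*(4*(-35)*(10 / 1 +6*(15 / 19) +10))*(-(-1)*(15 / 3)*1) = -164500 / 171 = -961.99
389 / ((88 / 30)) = 5835 / 44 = 132.61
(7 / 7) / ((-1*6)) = -1 / 6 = -0.17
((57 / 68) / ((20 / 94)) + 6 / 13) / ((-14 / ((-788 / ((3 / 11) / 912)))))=6407671644 / 7735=828399.70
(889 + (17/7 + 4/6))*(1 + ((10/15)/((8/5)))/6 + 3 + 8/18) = 3044275/756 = 4026.82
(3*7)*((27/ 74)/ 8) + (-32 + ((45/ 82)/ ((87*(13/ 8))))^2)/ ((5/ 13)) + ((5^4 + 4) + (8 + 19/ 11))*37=14092714948980149/ 598399824880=23550.67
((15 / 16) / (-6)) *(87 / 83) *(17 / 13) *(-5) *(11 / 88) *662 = 12238725 / 138112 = 88.61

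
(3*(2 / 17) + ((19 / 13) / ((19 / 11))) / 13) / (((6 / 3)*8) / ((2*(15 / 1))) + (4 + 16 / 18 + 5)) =54045 / 1347437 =0.04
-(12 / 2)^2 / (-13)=36 / 13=2.77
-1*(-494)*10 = 4940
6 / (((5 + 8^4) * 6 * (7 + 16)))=1 / 94323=0.00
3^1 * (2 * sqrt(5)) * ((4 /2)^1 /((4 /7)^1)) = 46.96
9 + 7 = 16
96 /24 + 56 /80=47 /10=4.70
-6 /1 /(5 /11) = -66 /5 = -13.20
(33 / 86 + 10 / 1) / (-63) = -893 / 5418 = -0.16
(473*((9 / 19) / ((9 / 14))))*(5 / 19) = 33110 / 361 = 91.72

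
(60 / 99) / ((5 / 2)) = 8 / 33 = 0.24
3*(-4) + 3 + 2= -7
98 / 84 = 7 / 6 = 1.17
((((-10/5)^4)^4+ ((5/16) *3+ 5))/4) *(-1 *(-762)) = 399543651/32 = 12485739.09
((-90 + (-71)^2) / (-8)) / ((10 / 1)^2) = -4951 / 800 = -6.19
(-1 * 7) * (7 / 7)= -7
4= 4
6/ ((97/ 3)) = 18/ 97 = 0.19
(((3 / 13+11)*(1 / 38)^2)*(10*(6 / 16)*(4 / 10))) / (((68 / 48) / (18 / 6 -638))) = -417195 / 79781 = -5.23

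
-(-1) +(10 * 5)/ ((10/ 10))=51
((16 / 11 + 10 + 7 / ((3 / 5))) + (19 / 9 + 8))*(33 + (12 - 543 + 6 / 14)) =-181890 / 11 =-16535.45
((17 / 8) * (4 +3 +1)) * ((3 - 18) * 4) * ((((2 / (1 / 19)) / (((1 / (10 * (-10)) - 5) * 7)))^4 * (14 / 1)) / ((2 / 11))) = -779840864000000000 / 7203171728781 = -108263.54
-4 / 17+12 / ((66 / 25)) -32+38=1928 / 187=10.31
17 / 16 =1.06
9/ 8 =1.12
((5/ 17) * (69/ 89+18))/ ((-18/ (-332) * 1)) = 462310/ 4539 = 101.85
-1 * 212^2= -44944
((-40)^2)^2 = 2560000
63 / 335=0.19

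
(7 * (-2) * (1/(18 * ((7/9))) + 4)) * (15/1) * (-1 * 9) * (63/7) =69255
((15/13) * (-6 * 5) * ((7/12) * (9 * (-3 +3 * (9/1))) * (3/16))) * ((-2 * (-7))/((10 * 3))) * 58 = -575505/26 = -22134.81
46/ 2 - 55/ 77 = 156/ 7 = 22.29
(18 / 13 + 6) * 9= 66.46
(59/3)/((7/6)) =118/7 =16.86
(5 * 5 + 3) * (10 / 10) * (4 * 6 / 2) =336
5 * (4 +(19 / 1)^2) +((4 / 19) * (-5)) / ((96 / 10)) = 416075 / 228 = 1824.89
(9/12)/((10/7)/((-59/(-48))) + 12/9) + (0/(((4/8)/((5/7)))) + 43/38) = 336535/234992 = 1.43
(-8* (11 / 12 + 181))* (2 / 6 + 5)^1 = -69856 / 9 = -7761.78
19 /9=2.11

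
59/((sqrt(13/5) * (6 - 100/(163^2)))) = 1567571 * sqrt(65)/2071082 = 6.10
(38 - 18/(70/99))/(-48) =-439/1680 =-0.26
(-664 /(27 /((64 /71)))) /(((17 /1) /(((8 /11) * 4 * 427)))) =-580665344 /358479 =-1619.80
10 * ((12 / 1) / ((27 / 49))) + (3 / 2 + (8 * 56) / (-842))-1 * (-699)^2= -488382.25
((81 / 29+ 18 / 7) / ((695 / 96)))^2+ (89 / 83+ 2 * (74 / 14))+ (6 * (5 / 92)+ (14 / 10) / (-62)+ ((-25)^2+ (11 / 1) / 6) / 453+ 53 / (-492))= 3615760918851748934039 / 262538265700962738900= 13.77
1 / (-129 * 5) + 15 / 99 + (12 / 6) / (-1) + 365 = 2576549 / 7095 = 363.15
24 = 24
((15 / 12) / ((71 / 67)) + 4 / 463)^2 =24411250081 / 17290146064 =1.41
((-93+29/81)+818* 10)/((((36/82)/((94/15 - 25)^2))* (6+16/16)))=923528.08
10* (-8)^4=40960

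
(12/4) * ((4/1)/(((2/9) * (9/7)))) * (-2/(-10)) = 42/5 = 8.40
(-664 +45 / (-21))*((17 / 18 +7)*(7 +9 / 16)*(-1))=80683889 / 2016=40021.77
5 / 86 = 0.06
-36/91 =-0.40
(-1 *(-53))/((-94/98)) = -2597/47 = -55.26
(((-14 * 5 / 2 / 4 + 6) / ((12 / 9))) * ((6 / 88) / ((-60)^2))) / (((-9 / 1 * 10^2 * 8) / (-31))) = -31 / 184320000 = -0.00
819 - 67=752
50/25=2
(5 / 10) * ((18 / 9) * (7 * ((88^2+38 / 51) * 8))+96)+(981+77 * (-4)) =22155763 / 51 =434426.73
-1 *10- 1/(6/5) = -65/6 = -10.83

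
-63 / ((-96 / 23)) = 483 / 32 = 15.09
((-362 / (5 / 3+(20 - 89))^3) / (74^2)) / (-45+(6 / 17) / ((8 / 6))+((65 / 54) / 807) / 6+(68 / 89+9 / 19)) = -9183186863163 / 1844595301314868400636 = -0.00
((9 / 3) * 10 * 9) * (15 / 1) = 4050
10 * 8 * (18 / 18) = 80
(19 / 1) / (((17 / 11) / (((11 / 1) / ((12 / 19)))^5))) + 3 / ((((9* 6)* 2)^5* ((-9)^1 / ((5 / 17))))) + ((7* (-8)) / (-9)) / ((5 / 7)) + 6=36910663453515016567 / 1873393297920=19702570.46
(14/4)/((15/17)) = 119/30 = 3.97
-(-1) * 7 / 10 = 0.70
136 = 136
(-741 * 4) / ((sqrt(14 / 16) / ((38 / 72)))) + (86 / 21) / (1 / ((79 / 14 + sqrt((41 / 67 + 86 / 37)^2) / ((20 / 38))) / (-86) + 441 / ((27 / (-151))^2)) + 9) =179236868815841 / 393907454593569 - 9386 * sqrt(14) / 21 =-1671.89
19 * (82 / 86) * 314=244606 / 43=5688.51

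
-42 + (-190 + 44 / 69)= -15964 / 69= -231.36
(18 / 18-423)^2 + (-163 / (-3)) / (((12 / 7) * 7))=6411187 / 36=178088.53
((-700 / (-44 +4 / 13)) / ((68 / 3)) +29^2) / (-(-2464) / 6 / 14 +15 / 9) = 8127521 / 299336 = 27.15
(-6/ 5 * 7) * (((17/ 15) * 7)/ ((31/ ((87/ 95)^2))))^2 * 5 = -1.93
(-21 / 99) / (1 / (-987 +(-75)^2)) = -10822 / 11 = -983.82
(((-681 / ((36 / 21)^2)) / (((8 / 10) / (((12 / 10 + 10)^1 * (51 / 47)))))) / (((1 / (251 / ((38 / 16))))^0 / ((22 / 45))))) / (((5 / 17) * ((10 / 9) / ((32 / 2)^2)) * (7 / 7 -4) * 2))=3960321904 / 17625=224699.12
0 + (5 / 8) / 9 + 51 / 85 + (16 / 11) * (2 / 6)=4571 / 3960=1.15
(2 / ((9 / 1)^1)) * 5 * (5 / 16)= 25 / 72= 0.35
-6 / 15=-2 / 5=-0.40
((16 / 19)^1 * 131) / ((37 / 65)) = 136240 / 703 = 193.80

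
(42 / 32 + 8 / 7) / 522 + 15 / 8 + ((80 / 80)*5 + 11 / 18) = 7.49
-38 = -38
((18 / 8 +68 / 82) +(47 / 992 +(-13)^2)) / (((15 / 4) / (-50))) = -35003675 / 15252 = -2295.02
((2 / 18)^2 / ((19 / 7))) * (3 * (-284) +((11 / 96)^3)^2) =-4668367445346017 / 1204664238342144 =-3.88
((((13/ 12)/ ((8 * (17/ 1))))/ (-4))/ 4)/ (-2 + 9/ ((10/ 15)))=-13/ 300288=-0.00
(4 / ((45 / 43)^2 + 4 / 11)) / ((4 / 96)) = 1952544 / 29671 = 65.81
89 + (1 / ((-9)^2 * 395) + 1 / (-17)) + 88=96240977 / 543915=176.94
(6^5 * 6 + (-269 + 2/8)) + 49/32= 1484441/32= 46388.78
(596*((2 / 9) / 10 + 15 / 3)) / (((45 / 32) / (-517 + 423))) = -405165568 / 2025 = -200081.76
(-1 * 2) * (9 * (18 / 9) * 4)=-144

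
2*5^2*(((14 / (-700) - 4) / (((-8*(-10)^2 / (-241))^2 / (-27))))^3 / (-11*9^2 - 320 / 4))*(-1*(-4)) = -31317113060298110842197003 / 159088640000000000000000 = -196.85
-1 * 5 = -5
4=4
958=958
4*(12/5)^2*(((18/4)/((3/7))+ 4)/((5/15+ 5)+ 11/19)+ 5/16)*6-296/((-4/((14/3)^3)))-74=1780862938/227475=7828.83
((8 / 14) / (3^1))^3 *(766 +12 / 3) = 7040 / 1323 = 5.32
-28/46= -14/23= -0.61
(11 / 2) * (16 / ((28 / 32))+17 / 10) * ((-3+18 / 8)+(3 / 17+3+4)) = 6724993 / 9520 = 706.41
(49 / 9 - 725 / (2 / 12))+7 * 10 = -38471 / 9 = -4274.56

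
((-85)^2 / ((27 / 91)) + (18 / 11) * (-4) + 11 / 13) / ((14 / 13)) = 46998460 / 2079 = 22606.28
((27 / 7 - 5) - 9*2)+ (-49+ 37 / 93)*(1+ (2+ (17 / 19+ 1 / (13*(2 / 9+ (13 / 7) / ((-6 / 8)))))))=-2360684834 / 11416587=-206.78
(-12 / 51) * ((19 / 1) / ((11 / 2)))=-152 / 187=-0.81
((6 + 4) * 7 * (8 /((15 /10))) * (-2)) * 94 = -210560 /3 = -70186.67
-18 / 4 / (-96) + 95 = 6083 / 64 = 95.05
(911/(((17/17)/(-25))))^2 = 518700625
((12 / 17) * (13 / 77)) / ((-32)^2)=39 / 335104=0.00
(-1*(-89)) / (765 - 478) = 89 / 287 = 0.31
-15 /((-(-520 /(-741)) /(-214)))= -4574.25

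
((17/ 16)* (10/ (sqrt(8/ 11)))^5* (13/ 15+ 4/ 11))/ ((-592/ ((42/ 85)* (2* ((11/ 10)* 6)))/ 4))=-12895575* sqrt(22)/ 4736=-12771.45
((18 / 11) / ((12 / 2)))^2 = 9 / 121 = 0.07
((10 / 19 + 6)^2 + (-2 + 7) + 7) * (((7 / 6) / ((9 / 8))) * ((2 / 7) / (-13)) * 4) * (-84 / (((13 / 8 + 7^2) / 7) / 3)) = 76066816 / 438615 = 173.43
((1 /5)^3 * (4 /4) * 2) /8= 1 /500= 0.00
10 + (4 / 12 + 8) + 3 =64 / 3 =21.33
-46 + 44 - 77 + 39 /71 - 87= -11747 /71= -165.45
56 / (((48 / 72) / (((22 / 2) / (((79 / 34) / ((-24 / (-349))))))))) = 753984 / 27571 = 27.35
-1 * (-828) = 828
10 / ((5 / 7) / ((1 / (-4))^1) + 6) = 35 / 11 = 3.18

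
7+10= 17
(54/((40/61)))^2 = 2712609/400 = 6781.52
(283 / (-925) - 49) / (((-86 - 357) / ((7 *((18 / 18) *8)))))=6.23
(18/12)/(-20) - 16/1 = -643/40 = -16.08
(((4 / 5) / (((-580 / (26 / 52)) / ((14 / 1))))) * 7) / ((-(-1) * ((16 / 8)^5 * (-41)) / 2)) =49 / 475600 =0.00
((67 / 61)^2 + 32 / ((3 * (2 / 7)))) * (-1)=-430219 / 11163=-38.54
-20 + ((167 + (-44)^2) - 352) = 1731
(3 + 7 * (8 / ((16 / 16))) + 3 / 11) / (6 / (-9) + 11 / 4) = 7824 / 275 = 28.45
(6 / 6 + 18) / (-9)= -19 / 9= -2.11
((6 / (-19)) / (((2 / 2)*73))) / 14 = -3 / 9709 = -0.00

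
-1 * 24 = -24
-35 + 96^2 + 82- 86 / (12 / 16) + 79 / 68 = 1866497 / 204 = 9149.50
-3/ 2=-1.50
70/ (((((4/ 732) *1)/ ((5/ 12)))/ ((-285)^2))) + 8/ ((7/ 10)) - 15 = 6069538075/ 14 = 433538433.93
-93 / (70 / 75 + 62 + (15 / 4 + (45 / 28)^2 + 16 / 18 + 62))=-3281040 / 4662433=-0.70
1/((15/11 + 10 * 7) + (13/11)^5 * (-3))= 0.02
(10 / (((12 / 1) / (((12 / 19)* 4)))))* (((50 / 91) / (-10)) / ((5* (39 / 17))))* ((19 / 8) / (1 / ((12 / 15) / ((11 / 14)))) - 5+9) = -48008 / 741741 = -0.06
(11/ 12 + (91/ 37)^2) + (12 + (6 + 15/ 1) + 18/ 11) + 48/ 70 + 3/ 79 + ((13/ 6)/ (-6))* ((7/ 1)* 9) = 4890563869/ 249828810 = 19.58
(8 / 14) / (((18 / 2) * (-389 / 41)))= -164 / 24507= -0.01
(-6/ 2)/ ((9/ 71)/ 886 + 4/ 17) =-12.74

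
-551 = -551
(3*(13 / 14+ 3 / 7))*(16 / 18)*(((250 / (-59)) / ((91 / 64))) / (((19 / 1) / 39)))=-64000 / 2891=-22.14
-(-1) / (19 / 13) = 13 / 19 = 0.68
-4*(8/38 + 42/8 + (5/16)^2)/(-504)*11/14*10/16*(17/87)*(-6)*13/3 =-328610425/2985873408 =-0.11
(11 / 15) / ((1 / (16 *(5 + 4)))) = 528 / 5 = 105.60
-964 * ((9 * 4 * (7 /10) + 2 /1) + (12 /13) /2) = -1733272 /65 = -26665.72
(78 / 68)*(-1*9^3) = -28431 / 34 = -836.21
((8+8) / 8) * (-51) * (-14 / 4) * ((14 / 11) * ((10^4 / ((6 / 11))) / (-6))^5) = -2382022070312500000000000 / 19683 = -121019258767083269826.75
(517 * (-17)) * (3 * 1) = -26367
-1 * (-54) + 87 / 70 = 3867 / 70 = 55.24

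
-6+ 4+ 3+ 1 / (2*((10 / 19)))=39 / 20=1.95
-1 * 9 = -9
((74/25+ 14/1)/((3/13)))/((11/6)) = 11024/275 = 40.09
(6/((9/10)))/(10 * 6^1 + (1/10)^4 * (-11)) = 200000/1799967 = 0.11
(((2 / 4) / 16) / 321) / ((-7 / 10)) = -5 / 35952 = -0.00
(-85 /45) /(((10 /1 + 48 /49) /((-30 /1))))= 4165 /807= 5.16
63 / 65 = 0.97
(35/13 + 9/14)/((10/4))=1.33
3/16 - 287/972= -419/3888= -0.11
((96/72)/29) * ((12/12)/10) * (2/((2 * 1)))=2/435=0.00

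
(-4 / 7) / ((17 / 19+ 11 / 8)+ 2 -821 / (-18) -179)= 5472 / 1236445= 0.00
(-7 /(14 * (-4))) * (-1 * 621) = -621 /8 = -77.62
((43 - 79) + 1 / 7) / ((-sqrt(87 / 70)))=251*sqrt(6090) / 609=32.16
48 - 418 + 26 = -344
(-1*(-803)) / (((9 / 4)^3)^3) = 210501632 / 387420489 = 0.54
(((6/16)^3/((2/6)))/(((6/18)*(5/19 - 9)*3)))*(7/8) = -10773/679936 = -0.02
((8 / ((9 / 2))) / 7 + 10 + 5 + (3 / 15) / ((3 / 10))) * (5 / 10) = 1003 / 126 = 7.96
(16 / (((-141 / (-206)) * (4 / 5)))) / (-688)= -515 / 12126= -0.04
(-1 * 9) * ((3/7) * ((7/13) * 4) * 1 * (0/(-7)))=0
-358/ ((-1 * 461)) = 358/ 461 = 0.78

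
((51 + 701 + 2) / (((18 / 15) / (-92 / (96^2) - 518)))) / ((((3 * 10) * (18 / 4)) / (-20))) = 2249738075 / 46656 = 48219.69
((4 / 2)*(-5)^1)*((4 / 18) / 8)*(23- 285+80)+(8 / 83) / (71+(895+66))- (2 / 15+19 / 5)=46.62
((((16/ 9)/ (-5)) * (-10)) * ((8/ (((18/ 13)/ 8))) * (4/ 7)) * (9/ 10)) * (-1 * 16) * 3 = -425984/ 105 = -4056.99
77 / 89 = 0.87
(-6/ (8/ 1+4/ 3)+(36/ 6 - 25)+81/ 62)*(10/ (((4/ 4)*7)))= -39790/ 1519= -26.19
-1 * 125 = -125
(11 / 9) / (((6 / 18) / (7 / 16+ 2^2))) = 781 / 48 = 16.27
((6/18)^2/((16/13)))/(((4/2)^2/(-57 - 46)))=-2.32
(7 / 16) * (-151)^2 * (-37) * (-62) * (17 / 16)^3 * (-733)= -659274216482441 / 32768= -20119452407.30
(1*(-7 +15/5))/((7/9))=-36/7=-5.14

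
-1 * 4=-4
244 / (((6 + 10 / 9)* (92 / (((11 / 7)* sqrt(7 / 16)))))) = 0.39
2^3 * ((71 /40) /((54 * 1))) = 71 /270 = 0.26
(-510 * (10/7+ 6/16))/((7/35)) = -128775/28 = -4599.11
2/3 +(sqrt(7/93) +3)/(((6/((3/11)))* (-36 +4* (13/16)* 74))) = sqrt(651)/418407 +9007/13497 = 0.67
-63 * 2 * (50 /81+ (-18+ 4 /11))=212296 /99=2144.40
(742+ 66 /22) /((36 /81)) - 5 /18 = 60335 /36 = 1675.97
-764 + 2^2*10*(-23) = -1684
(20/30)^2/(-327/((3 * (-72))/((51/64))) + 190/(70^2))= 501760/1405731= 0.36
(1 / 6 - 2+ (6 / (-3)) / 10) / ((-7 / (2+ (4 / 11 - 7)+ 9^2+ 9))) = 19093 / 770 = 24.80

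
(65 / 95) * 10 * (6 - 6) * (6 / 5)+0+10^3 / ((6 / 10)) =5000 / 3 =1666.67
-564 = -564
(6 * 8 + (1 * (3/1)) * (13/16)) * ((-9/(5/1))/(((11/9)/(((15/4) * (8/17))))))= -196101/1496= -131.08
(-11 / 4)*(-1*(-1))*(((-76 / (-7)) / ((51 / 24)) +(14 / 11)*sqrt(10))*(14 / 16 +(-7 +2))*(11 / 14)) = 363*sqrt(10) / 32 +75867 / 1666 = 81.41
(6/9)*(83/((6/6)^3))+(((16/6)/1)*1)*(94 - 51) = 170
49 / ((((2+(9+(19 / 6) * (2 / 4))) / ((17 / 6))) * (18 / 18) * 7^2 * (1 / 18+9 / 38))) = 2907 / 3775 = 0.77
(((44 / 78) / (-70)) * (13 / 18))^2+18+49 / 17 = 1268097557 / 60725700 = 20.88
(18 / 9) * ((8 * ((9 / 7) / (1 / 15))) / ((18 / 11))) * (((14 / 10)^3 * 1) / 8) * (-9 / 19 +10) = 292677 / 475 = 616.16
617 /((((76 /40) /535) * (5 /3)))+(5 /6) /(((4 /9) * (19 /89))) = 15845895 /152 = 104249.31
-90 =-90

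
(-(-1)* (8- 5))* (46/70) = 1.97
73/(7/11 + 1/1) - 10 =623/18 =34.61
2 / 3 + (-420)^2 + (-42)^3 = 306938 / 3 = 102312.67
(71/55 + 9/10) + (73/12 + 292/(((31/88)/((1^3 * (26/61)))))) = 451270111/1248060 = 361.58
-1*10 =-10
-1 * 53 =-53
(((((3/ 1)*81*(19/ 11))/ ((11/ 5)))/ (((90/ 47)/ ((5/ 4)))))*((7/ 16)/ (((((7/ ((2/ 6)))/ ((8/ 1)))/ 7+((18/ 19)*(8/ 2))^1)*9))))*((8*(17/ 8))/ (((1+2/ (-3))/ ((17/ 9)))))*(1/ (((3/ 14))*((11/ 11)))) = 1201348435/ 1838232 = 653.53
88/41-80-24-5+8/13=-56625/533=-106.24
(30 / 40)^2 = 9 / 16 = 0.56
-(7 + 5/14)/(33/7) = -103/66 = -1.56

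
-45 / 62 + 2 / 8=-59 / 124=-0.48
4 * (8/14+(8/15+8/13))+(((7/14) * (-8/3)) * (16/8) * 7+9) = -3803/1365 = -2.79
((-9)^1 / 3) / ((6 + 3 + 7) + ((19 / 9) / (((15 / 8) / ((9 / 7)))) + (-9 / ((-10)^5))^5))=-630000000000000000000000000 / 3664000000000000000001240029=-0.17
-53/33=-1.61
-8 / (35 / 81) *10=-1296 / 7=-185.14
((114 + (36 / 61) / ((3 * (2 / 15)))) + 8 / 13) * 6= 552360 / 793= 696.54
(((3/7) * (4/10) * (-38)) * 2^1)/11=-456/385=-1.18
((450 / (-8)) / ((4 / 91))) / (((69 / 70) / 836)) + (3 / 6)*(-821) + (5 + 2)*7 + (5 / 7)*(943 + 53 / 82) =-14324313063 / 13202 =-1085010.84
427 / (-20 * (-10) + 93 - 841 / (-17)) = 7259 / 5822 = 1.25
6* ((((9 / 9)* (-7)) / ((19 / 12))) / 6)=-84 / 19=-4.42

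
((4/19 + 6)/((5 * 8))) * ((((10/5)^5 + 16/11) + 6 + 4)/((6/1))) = 14101/12540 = 1.12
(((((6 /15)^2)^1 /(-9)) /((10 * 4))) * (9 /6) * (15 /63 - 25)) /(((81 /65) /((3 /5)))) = 338 /42525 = 0.01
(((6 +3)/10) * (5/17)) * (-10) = -45/17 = -2.65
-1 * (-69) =69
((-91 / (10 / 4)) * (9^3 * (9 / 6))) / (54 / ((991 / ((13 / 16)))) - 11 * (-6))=-525935592 / 872665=-602.68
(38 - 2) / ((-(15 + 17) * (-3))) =3 / 8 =0.38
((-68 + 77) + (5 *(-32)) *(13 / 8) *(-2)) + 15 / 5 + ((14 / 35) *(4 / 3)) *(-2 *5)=1580 / 3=526.67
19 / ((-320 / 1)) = -19 / 320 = -0.06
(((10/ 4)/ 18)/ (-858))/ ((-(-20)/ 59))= -59/ 123552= -0.00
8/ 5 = 1.60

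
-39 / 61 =-0.64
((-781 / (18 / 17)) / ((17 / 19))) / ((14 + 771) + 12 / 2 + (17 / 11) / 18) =-163229 / 156635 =-1.04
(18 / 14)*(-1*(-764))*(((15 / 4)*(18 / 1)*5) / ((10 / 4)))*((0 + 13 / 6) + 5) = 6652530 / 7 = 950361.43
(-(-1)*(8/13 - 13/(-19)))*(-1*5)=-1605/247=-6.50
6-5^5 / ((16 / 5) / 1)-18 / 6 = -15577 / 16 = -973.56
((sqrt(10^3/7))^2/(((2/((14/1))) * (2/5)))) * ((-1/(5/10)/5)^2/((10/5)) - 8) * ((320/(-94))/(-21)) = -1056000/329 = -3209.73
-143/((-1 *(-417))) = -143/417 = -0.34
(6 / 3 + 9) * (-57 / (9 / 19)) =-1323.67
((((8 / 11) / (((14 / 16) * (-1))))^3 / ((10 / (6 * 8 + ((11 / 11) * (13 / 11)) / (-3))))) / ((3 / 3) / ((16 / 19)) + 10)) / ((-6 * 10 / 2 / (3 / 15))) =1647312896 / 1011277661625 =0.00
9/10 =0.90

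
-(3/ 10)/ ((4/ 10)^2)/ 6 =-5/ 16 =-0.31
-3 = -3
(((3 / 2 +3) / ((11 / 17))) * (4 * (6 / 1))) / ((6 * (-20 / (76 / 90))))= -323 / 275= -1.17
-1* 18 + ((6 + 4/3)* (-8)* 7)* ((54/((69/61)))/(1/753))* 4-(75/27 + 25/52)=-635612998619/10764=-59049888.39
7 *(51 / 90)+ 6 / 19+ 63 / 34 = 29726 / 4845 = 6.14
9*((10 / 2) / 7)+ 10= 115 / 7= 16.43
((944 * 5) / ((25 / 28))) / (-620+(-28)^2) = 6608 / 205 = 32.23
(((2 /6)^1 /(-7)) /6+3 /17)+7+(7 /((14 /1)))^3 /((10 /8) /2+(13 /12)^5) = 68536457 /9482634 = 7.23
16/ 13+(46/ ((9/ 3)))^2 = 27652/ 117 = 236.34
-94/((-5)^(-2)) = -2350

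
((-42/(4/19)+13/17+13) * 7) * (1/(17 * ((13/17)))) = -44205/442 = -100.01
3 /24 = 1 /8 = 0.12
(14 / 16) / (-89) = -7 / 712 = -0.01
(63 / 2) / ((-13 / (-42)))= 1323 / 13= 101.77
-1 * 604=-604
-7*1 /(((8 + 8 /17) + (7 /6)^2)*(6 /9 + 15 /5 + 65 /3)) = -3213 /114323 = -0.03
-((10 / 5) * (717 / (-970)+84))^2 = -6522662169 / 235225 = -27729.46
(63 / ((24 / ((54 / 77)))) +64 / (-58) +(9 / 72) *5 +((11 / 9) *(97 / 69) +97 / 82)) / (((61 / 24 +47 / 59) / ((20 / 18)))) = 163449265270 / 115178918679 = 1.42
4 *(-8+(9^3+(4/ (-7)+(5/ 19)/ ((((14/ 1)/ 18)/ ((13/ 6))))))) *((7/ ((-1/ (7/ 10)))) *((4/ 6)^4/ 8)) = -895202/ 2565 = -349.01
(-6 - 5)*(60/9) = -220/3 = -73.33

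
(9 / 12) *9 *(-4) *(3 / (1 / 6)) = -486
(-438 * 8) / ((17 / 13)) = -45552 / 17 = -2679.53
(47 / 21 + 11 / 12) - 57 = -4523 / 84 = -53.85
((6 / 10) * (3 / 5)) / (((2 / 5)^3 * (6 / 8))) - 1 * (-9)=33 / 2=16.50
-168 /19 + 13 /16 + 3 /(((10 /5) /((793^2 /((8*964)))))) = 33491269 /293056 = 114.28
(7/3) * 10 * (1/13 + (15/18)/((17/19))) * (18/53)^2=1684620/620789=2.71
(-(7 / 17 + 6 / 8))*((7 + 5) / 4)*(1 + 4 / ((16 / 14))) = -2133 / 136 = -15.68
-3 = -3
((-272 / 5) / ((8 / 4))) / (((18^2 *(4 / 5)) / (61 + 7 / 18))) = -18785 / 2916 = -6.44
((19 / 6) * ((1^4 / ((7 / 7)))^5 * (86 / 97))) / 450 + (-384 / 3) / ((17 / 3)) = -50270911 / 2226150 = -22.58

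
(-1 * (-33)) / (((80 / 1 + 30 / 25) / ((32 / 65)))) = 528 / 2639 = 0.20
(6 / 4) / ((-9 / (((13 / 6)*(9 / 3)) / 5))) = -13 / 60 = -0.22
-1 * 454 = -454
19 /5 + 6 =49 /5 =9.80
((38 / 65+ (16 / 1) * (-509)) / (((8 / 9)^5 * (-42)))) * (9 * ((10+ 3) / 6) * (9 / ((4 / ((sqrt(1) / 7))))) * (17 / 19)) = 2391079010517 / 1220280320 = 1959.45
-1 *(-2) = 2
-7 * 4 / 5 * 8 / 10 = -4.48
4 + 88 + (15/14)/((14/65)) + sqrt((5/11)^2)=210057/2156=97.43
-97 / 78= -1.24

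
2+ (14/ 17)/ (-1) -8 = -6.82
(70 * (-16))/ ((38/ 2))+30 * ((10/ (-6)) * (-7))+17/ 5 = 27973/ 95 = 294.45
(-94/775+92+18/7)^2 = 262545561664/29430625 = 8920.83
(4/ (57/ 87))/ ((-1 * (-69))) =116/ 1311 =0.09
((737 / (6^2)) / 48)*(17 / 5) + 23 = 211249 / 8640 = 24.45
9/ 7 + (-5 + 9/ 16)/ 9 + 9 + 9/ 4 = 12139/ 1008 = 12.04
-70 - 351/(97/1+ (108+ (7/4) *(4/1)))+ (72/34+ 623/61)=-59.32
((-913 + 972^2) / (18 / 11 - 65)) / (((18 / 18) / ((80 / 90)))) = -83060648 / 6273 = -13240.98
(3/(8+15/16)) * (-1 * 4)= -192/143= -1.34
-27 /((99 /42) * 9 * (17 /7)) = -98 /187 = -0.52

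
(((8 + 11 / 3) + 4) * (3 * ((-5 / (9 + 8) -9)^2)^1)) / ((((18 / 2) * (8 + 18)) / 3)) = 586654 / 11271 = 52.05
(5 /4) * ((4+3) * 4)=35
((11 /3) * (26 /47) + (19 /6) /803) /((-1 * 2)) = -153403 /150964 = -1.02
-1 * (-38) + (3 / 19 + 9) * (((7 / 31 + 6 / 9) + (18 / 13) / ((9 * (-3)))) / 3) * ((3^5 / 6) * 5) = 4272521 / 7657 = 557.99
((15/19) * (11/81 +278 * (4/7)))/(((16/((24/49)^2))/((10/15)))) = 1.25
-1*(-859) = 859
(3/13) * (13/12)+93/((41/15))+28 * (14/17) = 159845/2788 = 57.33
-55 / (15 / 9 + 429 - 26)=-165 / 1214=-0.14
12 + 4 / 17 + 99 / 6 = 977 / 34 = 28.74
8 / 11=0.73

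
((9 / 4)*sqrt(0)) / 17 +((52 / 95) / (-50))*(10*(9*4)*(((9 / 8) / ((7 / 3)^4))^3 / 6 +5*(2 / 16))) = -2.46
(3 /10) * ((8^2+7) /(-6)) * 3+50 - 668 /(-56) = 7179 /140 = 51.28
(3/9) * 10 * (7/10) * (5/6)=35/18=1.94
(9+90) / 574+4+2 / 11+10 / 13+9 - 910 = -73535333 / 82082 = -895.88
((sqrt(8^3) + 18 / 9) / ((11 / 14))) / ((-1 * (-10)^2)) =-56 * sqrt(2) / 275 - 7 / 275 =-0.31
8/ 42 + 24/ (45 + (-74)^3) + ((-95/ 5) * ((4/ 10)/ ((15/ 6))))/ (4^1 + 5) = -94039328/ 638156925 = -0.15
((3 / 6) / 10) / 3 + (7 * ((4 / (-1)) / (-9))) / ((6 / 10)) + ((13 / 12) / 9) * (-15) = 917 / 270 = 3.40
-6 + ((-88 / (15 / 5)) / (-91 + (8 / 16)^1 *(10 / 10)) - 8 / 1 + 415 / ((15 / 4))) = 52666 / 543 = 96.99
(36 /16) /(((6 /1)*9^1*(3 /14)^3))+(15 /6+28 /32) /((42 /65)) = 9.46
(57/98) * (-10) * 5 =-29.08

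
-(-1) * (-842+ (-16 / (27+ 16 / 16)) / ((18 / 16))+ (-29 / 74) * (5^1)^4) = -5069647 / 4662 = -1087.44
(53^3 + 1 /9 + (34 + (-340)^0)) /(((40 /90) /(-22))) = -14742299 /2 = -7371149.50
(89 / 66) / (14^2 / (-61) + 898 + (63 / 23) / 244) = 249734 / 165713031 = 0.00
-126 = -126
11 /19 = 0.58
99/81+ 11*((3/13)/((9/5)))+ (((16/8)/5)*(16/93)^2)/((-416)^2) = 12826147/4872270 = 2.63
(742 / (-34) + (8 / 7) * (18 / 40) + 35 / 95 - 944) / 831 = -10908656 / 9394455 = -1.16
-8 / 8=-1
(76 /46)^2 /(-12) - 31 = -49558 /1587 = -31.23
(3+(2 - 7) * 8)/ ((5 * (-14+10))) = 37/ 20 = 1.85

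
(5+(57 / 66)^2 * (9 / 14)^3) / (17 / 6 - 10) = -20710947 / 28554064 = -0.73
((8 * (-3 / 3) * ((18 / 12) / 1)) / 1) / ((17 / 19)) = -228 / 17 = -13.41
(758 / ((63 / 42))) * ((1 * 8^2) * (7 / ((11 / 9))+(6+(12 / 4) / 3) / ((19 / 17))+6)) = 364810240 / 627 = 581834.51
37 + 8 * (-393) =-3107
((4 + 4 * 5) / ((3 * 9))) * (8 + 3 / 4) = 70 / 9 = 7.78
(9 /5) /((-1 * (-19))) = 9 /95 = 0.09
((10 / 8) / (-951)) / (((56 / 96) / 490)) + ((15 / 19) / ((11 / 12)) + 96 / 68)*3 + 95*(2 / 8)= 132745499 / 4505204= 29.46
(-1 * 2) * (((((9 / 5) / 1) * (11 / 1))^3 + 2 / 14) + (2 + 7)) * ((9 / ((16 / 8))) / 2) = -61200837 / 1750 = -34971.91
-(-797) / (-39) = -20.44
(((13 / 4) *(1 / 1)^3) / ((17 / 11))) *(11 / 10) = 1573 / 680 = 2.31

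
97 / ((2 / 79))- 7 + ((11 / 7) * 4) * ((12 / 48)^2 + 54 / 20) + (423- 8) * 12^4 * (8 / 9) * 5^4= 4780803841.86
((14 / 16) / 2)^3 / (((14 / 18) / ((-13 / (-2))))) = 5733 / 8192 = 0.70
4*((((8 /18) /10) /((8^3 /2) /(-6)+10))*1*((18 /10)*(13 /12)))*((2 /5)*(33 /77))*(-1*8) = 624 /42875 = 0.01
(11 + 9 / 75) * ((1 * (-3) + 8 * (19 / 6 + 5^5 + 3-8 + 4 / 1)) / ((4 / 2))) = 10430977 / 75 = 139079.69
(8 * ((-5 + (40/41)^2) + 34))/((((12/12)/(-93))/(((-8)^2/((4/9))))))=-5394190464/1681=-3208917.59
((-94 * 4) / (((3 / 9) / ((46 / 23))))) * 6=-13536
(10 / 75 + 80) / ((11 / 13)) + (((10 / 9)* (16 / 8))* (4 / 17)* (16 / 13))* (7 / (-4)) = 10236838 / 109395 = 93.58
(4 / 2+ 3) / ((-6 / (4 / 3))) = -10 / 9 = -1.11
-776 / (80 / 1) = -97 / 10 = -9.70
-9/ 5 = -1.80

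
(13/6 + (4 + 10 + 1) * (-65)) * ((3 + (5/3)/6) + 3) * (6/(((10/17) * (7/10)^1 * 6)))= -11212877/756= -14831.85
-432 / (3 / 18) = -2592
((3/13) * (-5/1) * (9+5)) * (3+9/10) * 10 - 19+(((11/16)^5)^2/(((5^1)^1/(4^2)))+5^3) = -180019091623719/343597383680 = -523.92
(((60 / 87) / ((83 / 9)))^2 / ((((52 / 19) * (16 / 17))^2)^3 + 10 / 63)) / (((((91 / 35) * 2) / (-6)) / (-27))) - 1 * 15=-15.00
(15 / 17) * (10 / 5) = 30 / 17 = 1.76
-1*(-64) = 64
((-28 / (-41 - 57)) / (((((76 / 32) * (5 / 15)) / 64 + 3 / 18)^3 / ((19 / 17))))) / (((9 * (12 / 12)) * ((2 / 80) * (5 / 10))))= 244813135872 / 494965625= 494.61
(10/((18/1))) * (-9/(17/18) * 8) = -720/17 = -42.35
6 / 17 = 0.35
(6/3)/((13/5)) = 10/13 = 0.77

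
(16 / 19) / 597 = 16 / 11343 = 0.00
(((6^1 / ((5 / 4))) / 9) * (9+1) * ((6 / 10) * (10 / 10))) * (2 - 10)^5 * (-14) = 7340032 / 5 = 1468006.40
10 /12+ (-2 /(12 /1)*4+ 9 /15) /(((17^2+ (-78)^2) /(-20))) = 31873 /38238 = 0.83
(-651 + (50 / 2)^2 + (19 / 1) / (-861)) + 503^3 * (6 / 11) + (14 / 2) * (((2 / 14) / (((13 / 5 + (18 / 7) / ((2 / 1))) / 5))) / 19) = 1698833059983193 / 24473064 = 69416443.32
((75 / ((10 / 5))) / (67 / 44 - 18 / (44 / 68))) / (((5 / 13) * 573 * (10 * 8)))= -11 / 135992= -0.00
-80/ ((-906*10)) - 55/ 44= -1.24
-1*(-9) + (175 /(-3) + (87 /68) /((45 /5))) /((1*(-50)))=34557 /3400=10.16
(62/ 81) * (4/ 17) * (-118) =-29264/ 1377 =-21.25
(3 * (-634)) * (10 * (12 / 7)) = -228240 / 7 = -32605.71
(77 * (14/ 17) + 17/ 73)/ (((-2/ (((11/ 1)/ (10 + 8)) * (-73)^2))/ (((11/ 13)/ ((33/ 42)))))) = -443963443/ 3978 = -111604.69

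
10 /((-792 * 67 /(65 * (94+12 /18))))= -23075 /19899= -1.16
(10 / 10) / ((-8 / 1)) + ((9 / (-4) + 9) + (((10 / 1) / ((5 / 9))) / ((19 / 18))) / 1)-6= 2687 / 152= 17.68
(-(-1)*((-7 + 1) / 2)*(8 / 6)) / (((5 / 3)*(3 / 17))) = -13.60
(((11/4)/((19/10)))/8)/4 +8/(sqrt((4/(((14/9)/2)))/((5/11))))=55/1216 +4 * sqrt(385)/33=2.42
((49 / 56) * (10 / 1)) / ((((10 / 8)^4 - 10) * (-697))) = 448 / 269739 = 0.00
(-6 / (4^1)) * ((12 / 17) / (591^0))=-18 / 17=-1.06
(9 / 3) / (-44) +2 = 85 / 44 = 1.93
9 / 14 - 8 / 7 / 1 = -1 / 2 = -0.50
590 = 590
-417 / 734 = -0.57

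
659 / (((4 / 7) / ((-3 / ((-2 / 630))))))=4359285 / 4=1089821.25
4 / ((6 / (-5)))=-10 / 3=-3.33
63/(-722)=-63/722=-0.09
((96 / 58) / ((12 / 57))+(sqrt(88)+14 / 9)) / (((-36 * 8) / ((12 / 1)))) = -1229 / 3132- sqrt(22) / 12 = -0.78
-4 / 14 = -2 / 7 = -0.29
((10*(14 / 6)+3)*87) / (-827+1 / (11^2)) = -277211 / 100066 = -2.77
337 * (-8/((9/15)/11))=-148280/3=-49426.67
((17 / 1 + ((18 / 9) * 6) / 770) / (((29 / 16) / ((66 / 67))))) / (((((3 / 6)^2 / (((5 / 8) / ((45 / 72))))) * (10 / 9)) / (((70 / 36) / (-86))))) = -314448 / 417745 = -0.75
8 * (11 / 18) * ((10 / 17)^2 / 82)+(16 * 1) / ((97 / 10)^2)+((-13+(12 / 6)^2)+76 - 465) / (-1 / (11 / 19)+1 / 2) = 976756258396 / 3010155507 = 324.49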